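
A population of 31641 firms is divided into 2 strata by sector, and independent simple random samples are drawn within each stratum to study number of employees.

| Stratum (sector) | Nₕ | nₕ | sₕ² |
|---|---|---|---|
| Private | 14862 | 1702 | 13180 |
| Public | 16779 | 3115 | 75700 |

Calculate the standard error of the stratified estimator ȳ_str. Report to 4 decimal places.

2.6605

Var(ȳ_str) = Σₕ Wₕ²(1 − fₕ)sₕ²/nₕ with Wₕ = Nₕ/N, N = 31641.
Private: Wₕ = 0.46970703; term = 0.46970703²·(1 − 0.11452025)·13180/1702 = 1.5128247.
Public: Wₕ = 0.53029297; term = 0.53029297²·(1 − 0.18564873)·75700/3115 = 5.5652074.
Sum = 7.0780321.
SE = √(7.0780321) = 2.6605.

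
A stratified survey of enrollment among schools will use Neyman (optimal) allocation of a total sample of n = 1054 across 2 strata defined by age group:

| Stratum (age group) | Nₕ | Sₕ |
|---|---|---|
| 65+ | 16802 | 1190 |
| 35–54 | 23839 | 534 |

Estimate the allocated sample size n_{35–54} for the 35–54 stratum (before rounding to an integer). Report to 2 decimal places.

410.01

Neyman allocation: nₕ = n·NₕSₕ / Σⱼ NⱼSⱼ.
Σ NⱼSⱼ = 16802·1190 + 23839·534 = 3.2724406 × 10^7.
n_{35–54} = 1054·23839·534 / (3.2724406 × 10^7) = 410.01.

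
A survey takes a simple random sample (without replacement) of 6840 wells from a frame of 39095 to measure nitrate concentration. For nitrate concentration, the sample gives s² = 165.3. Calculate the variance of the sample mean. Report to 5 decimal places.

Under SRS without replacement, Var(ȳ) = (1 − f)·s²/n with f = n/N = 6840/39095 = 0.17495843.
Var(ȳ) = (1 − 0.17495843)·165.3/6840 = 0.82504157·0.024166667 = 0.019938504.

0.01994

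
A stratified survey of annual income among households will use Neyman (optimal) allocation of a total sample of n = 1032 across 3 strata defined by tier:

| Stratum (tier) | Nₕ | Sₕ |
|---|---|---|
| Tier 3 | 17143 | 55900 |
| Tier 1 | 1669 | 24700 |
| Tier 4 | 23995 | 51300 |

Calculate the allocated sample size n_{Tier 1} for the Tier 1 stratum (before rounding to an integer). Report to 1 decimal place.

19.1

Neyman allocation: nₕ = n·NₕSₕ / Σⱼ NⱼSⱼ.
Σ NⱼSⱼ = 17143·55900 + 1669·24700 + 23995·51300 = 2.2304615 × 10^9.
n_{Tier 1} = 1032·1669·24700 / (2.2304615 × 10^9) = 19.1.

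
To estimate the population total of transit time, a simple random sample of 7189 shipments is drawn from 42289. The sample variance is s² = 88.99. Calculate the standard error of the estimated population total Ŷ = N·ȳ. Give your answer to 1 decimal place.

4286.5

Var(Ŷ) = N²·Var(ȳ) = N²·(1 − n/N)·s²/n.
f = 7189/42289 = 0.16999693; Var(ȳ) = 0.83000307·88.99/7189 = 0.010274304.
Var(Ŷ) = 42289² · 0.010274304 = 1.8374149 × 10^7.
SE(Ŷ) = √(1.8374149 × 10^7) = 4286.5.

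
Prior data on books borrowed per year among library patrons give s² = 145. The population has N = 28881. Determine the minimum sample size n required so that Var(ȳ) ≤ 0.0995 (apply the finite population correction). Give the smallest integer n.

1388

Without fpc, n₀ = s²/D = 145/0.0995 = 1457.2864.
With fpc, (1 − n/N)·s²/n ≤ D requires n ≥ n₀/(1 + n₀/N) = 1457.2864/(1 + 1457.2864/28881) = 1387.2863.
Rounding up, n = 1388.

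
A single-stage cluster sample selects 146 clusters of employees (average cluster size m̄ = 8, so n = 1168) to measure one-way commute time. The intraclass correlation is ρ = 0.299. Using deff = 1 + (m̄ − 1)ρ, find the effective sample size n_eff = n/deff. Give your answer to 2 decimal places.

377.63

deff = 1 + (8 − 1)·0.299 = 1 + 2.093 = 3.093.
n_eff = 1168 / 3.093 = 377.63.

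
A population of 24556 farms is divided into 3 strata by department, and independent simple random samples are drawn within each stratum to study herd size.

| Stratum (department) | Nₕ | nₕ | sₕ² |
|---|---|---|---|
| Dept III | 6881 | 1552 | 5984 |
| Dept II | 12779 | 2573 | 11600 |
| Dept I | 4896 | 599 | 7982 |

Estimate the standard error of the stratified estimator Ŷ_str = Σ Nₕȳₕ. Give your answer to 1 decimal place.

31776.1

Var(Ŷ_str) = Σₕ Nₕ²(1 − fₕ)sₕ²/nₕ.
Dept III: 6881²·(1 − 1552/6881)·5984/1552 = 1.4138298 × 10^8.
Dept II: 12779²·(1 − 2573/12779)·11600/2573 = 5.8799094 × 10^8.
Dept I: 4896²·(1 − 599/4896)·7982/599 = 2.8034426 × 10^8.
Sum = 1.0097182 × 10^9.
SE = √(1.0097182 × 10^9) = 31776.1.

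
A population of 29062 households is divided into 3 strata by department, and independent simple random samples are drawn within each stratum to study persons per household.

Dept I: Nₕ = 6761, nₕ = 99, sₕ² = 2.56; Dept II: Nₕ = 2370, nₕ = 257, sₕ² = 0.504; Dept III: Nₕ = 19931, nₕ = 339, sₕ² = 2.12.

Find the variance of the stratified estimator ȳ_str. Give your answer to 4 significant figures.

Var(ȳ_str) = Σₕ Wₕ²(1 − fₕ)sₕ²/nₕ with Wₕ = Nₕ/N, N = 29062.
Dept I: Wₕ = 0.23264056; term = 0.23264056²·(1 − 0.01464280)·2.56/99 = 0.0013790161.
Dept II: Wₕ = 0.08154979; term = 0.08154979²·(1 − 0.10843882)·0.504/257 = 1.1627712 × 10^-5.
Dept III: Wₕ = 0.68580965; term = 0.68580965²·(1 − 0.01700868)·2.12/339 = 0.0028912991.
Sum = 0.0042819429.

0.004282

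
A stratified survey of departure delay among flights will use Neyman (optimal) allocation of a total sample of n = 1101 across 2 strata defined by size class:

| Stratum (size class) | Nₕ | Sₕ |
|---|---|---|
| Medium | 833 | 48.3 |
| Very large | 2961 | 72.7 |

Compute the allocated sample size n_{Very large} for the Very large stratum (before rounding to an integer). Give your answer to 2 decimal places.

927.62

Neyman allocation: nₕ = n·NₕSₕ / Σⱼ NⱼSⱼ.
Σ NⱼSⱼ = 833·48.3 + 2961·72.7 = 255498.6.
n_{Very large} = 1101·2961·72.7 / 255498.6 = 927.62.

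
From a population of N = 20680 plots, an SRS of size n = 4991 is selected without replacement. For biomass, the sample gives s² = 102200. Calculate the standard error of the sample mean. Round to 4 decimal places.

3.9414

Under SRS without replacement, Var(ȳ) = (1 − f)·s²/n with f = n/N = 4991/20680 = 0.24134429.
Var(ȳ) = (1 − 0.24134429)·102200/4991 = 0.75865571·20.476858 = 15.534885.
SE(ȳ) = √(15.534885) = 3.9414.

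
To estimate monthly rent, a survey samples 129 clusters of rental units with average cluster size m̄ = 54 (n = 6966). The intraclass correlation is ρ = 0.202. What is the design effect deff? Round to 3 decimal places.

deff = 1 + (54 − 1)·0.202 = 1 + 10.706 = 11.706.

11.706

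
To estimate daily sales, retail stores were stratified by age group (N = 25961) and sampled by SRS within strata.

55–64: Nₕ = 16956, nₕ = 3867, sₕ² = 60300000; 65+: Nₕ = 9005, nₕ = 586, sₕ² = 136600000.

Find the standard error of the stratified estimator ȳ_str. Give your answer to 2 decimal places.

Var(ȳ_str) = Σₕ Wₕ²(1 − fₕ)sₕ²/nₕ with Wₕ = Nₕ/N, N = 25961.
55–64: Wₕ = 0.65313355; term = 0.65313355²·(1 − 0.22806086)·60300000/3867 = 5134.8786.
65+: Wₕ = 0.34686645; term = 0.34686645²·(1 − 0.06507496)·136600000/586 = 26221.315.
Sum = 31356.194.
SE = √(31356.194) = 177.08.

177.08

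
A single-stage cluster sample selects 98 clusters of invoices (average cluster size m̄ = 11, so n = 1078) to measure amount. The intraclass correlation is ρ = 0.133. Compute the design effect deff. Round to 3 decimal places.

deff = 1 + (11 − 1)·0.133 = 1 + 1.33 = 2.33.

2.330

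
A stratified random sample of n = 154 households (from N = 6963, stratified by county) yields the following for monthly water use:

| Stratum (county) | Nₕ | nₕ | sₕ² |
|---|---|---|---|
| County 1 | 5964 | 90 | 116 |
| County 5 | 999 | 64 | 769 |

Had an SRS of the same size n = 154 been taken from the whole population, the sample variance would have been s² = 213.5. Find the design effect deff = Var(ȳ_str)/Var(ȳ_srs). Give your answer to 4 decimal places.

0.8577

Var(ȳ_str) = Σ Wₕ²(1−fₕ)sₕ²/nₕ with Wₕ = Nₕ/6963:
  County 1: (5964/6963)²·(1−90/5964)·116/90 = 0.93131
  County 5: (999/6963)²·(1−64/999)·769/64 = 0.23148917
  → Var(ȳ_str) = 1.1627992.
Var(ȳ_srs) = (1 − 154/6963)·213.5/154 = 1.3557016.
deff = 1.1627992 / 1.3557016 = 0.8577.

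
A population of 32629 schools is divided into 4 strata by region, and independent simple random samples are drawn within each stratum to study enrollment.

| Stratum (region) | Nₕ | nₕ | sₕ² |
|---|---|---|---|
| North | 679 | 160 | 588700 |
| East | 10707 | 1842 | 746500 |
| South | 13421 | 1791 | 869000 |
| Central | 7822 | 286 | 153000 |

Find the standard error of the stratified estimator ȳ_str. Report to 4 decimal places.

11.7517

Var(ȳ_str) = Σₕ Wₕ²(1 − fₕ)sₕ²/nₕ with Wₕ = Nₕ/N, N = 32629.
North: Wₕ = 0.02080971; term = 0.02080971²·(1 − 0.23564065)·588700/160 = 1.2178776.
East: Wₕ = 0.32814368; term = 0.32814368²·(1 − 0.17203699)·746500/1842 = 36.130935.
South: Wₕ = 0.41132122; term = 0.41132122²·(1 − 0.13344758)·869000/1791 = 71.134659.
Central: Wₕ = 0.23972540; term = 0.23972540²·(1 − 0.03656354)·153000/286 = 29.619421.
Sum = 138.10289.
SE = √(138.10289) = 11.7517.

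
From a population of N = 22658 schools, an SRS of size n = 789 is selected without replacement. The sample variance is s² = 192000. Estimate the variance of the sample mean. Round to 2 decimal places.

234.87

Under SRS without replacement, Var(ȳ) = (1 − f)·s²/n with f = n/N = 789/22658 = 0.03482214.
Var(ȳ) = (1 − 0.03482214)·192000/789 = 0.96517786·243.34601 = 234.87218.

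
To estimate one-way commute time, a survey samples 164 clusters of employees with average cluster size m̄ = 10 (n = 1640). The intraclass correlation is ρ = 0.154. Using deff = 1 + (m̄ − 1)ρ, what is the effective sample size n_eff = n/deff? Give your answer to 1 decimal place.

deff = 1 + (10 − 1)·0.154 = 1 + 1.386 = 2.386.
n_eff = 1640 / 2.386 = 687.3.

687.3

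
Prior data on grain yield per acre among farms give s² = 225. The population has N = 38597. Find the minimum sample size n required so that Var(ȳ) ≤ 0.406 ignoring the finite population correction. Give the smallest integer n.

555

Without fpc, n₀ = s²/D = 225/0.406 = 554.1872.
Rounding up, n = 555.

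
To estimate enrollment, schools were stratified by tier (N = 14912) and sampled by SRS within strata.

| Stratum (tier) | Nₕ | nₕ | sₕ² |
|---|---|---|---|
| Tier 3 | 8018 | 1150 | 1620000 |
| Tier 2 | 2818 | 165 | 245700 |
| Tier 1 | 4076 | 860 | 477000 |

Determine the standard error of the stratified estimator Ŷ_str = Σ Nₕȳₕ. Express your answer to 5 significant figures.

309800

Var(Ŷ_str) = Σₕ Nₕ²(1 − fₕ)sₕ²/nₕ.
Tier 3: 8018²·(1 − 1150/8018)·1620000/1150 = 7.7573523 × 10^10.
Tier 2: 2818²·(1 − 165/2818)·245700/165 = 1.1132673 × 10^10.
Tier 1: 4076²·(1 − 860/4076)·477000/860 = 7.2705982 × 10^9.
Sum = 9.5976794 × 10^10.
SE = √(9.5976794 × 10^10) = 309800.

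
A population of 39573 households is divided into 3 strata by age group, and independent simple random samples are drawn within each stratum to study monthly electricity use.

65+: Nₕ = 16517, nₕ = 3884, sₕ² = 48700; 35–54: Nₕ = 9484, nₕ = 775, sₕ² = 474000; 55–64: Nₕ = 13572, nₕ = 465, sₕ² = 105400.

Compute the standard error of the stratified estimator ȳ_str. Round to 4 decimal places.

7.7250

Var(ȳ_str) = Σₕ Wₕ²(1 − fₕ)sₕ²/nₕ with Wₕ = Nₕ/N, N = 39573.
65+: Wₕ = 0.41738054; term = 0.41738054²·(1 − 0.23515166)·48700/3884 = 1.6706653.
35–54: Wₕ = 0.23965835; term = 0.23965835²·(1 − 0.08171658)·474000/775 = 32.258081.
55–64: Wₕ = 0.34296111; term = 0.34296111²·(1 − 0.03426172)·105400/465 = 25.747606.
Sum = 59.676352.
SE = √(59.676352) = 7.7250.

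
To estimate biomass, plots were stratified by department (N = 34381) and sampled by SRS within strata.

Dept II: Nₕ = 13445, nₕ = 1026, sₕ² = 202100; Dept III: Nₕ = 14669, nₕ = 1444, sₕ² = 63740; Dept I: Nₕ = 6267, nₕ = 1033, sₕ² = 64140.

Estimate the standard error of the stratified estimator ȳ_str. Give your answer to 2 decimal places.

6.07

Var(ȳ_str) = Σₕ Wₕ²(1 − fₕ)sₕ²/nₕ with Wₕ = Nₕ/N, N = 34381.
Dept II: Wₕ = 0.39105902; term = 0.39105902²·(1 − 0.07631090)·202100/1026 = 27.824629.
Dept III: Wₕ = 0.42666007; term = 0.42666007²·(1 − 0.09843888)·63740/1444 = 7.2444271.
Dept I: Wₕ = 0.18228091; term = 0.18228091²·(1 − 0.16483166)·64140/1033 = 1.7229991.
Sum = 36.792055.
SE = √(36.792055) = 6.07.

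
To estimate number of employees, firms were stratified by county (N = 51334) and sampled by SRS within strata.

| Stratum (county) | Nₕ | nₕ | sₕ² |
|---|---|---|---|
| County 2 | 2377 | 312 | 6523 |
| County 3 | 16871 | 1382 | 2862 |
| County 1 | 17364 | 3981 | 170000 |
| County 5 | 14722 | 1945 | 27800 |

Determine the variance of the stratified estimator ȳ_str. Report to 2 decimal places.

Var(ȳ_str) = Σₕ Wₕ²(1 − fₕ)sₕ²/nₕ with Wₕ = Nₕ/N, N = 51334.
County 2: Wₕ = 0.04630459; term = 0.04630459²·(1 − 0.13125789)·6523/312 = 0.038943216.
County 3: Wₕ = 0.32865158; term = 0.32865158²·(1 − 0.08191571)·2862/1382 = 0.20535987.
County 1: Wₕ = 0.33825535; term = 0.33825535²·(1 − 0.22926745)·170000/3981 = 3.7657353.
County 5: Wₕ = 0.28678848; term = 0.28678848²·(1 − 0.13211520)·27800/1945 = 1.0202596.
Sum = 5.030298.

5.03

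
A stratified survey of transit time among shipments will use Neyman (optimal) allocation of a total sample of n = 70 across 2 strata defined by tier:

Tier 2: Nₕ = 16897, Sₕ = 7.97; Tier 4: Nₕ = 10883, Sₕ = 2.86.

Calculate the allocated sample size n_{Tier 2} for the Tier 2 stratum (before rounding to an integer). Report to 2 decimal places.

Neyman allocation: nₕ = n·NₕSₕ / Σⱼ NⱼSⱼ.
Σ NⱼSⱼ = 16897·7.97 + 10883·2.86 = 165794.47.
n_{Tier 2} = 70·16897·7.97 / 165794.47 = 56.86.

56.86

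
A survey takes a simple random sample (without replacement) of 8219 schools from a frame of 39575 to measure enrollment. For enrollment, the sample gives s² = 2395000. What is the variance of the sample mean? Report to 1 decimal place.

230.9

Under SRS without replacement, Var(ȳ) = (1 − f)·s²/n with f = n/N = 8219/39575 = 0.20768162.
Var(ȳ) = (1 − 0.20768162)·2395000/8219 = 0.79231838·291.39798 = 230.87998.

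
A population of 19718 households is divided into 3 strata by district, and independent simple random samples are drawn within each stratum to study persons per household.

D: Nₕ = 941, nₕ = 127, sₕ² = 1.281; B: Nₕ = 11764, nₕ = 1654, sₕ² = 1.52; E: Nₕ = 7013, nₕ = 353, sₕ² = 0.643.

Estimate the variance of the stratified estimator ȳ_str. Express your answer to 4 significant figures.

Var(ȳ_str) = Σₕ Wₕ²(1 − fₕ)sₕ²/nₕ with Wₕ = Nₕ/N, N = 19718.
D: Wₕ = 0.04772289; term = 0.04772289²·(1 − 0.13496281)·1.281/127 = 1.987164 × 10^-5.
B: Wₕ = 0.59661223; term = 0.59661223²·(1 − 0.14059844)·1.52/1654 = 2.8111792 × 10^-4.
E: Wₕ = 0.35566487; term = 0.35566487²·(1 − 0.05033509)·0.643/353 = 2.188208 × 10^-4.
Sum = 5.1981036 × 10^-4.

5.198 × 10^-4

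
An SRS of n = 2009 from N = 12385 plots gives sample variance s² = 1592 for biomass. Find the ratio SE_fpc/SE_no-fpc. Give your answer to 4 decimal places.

f = n/N = 2009/12385 = 0.16221235.
SE_no-fpc = √(s²/n) = 0.89018765; SE_fpc = √((1−f)s²/n) = 0.81479535.
Ratio = √(1−f) = 0.91530741.

0.9153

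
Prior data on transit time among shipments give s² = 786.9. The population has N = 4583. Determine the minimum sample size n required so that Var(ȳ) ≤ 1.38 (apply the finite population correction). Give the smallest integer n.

Without fpc, n₀ = s²/D = 786.9/1.38 = 570.2174.
With fpc, (1 − n/N)·s²/n ≤ D requires n ≥ n₀/(1 + n₀/N) = 570.2174/(1 + 570.2174/4583) = 507.1213.
Rounding up, n = 508.

508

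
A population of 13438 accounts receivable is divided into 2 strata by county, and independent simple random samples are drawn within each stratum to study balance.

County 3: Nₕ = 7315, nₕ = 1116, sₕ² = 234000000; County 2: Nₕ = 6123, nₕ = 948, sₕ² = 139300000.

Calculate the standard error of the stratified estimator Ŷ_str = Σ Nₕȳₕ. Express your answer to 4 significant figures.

Var(Ŷ_str) = Σₕ Nₕ²(1 − fₕ)sₕ²/nₕ.
County 3: 7315²·(1 − 1116/7315)·234000000/1116 = 9.5079662 × 10^12.
County 2: 6123²·(1 − 948/6123)·139300000/948 = 4.6560474 × 10^12.
Sum = 1.4164014 × 10^13.
SE = √(1.4164014 × 10^13) = 3.764 × 10^6.

3.764 × 10^6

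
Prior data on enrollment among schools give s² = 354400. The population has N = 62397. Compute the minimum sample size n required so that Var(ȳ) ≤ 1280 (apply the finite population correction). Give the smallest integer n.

276

Without fpc, n₀ = s²/D = 354400/1280 = 276.8750.
With fpc, (1 − n/N)·s²/n ≤ D requires n ≥ n₀/(1 + n₀/N) = 276.8750/(1 + 276.8750/62397) = 275.6518.
Rounding up, n = 276.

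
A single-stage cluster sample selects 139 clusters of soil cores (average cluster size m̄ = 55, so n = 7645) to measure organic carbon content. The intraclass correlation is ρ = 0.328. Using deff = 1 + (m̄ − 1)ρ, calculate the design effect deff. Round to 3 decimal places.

18.712

deff = 1 + (55 − 1)·0.328 = 1 + 17.712 = 18.712.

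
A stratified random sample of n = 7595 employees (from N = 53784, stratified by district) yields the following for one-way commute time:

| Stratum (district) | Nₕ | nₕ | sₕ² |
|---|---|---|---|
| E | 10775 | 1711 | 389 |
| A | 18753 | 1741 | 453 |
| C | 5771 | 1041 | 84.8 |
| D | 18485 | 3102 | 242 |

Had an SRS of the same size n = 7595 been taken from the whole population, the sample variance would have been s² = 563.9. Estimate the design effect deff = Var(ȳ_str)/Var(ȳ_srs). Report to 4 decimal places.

0.7028

Var(ȳ_str) = Σ Wₕ²(1−fₕ)sₕ²/nₕ with Wₕ = Nₕ/53784:
  E: (10775/53784)²·(1−1711/10775)·389/1711 = 0.0076759223
  A: (18753/53784)²·(1−1741/18753)·453/1741 = 0.028695868
  C: (5771/53784)²·(1−1041/5771)·84.8/1041 = 7.6868984 × 10^-4
  D: (18485/53784)²·(1−3102/18485)·242/3102 = 0.0076688081
  → Var(ȳ_str) = 0.044809288.
Var(ȳ_srs) = (1 − 7595/53784)·563.9/7595 = 0.063761684.
deff = 0.044809288 / 0.063761684 = 0.7028.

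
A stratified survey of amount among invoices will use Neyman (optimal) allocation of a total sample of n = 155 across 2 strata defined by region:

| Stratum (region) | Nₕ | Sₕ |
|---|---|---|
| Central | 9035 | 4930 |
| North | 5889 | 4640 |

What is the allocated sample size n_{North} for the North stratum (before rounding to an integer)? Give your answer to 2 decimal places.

Neyman allocation: nₕ = n·NₕSₕ / Σⱼ NⱼSⱼ.
Σ NⱼSⱼ = 9035·4930 + 5889·4640 = 7.186751 × 10^7.
n_{North} = 155·5889·4640 / (7.186751 × 10^7) = 58.93.

58.93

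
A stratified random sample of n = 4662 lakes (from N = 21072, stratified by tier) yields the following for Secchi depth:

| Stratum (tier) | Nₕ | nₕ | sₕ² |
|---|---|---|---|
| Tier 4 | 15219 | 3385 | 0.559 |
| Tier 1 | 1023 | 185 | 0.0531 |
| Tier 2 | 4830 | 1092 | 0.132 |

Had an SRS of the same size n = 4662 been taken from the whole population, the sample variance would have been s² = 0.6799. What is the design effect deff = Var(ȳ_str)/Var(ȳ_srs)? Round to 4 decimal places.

0.6379

Var(ȳ_str) = Σ Wₕ²(1−fₕ)sₕ²/nₕ with Wₕ = Nₕ/21072:
  Tier 4: (15219/21072)²·(1−3385/15219)·0.559/3385 = 6.6982184 × 10^-5
  Tier 1: (1023/21072)²·(1−185/1023)·0.0531/185 = 5.5415458 × 10^-7
  Tier 2: (4830/21072)²·(1−1092/4830)·0.132/1092 = 4.9150304 × 10^-6
  → Var(ȳ_str) = 7.2451369 × 10^-5.
Var(ȳ_srs) = (1 − 4662/21072)·0.6799/4662 = 1.1357313 × 10^-4.
deff = (7.2451369 × 10^-5) / (1.1357313 × 10^-4) = 0.6379.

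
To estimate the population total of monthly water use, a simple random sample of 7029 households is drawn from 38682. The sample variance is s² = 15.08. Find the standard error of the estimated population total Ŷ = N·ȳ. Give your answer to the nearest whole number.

1621

Var(Ŷ) = N²·Var(ȳ) = N²·(1 − n/N)·s²/n.
f = 7029/38682 = 0.18171242; Var(ȳ) = 0.81828758·15.08/7029 = 0.0017555522.
Var(Ŷ) = 38682² · 0.0017555522 = 2.6268277 × 10^6.
SE(Ŷ) = √(2.6268277 × 10^6) = 1621.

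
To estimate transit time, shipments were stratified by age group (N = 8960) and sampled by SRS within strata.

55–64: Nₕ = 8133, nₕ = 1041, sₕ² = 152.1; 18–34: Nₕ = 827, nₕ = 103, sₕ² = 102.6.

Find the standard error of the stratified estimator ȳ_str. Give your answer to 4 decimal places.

Var(ȳ_str) = Σₕ Wₕ²(1 − fₕ)sₕ²/nₕ with Wₕ = Nₕ/N, N = 8960.
55–64: Wₕ = 0.90770089; term = 0.90770089²·(1 − 0.12799705)·152.1/1041 = 0.10497405.
18–34: Wₕ = 0.09229911; term = 0.09229911²·(1 − 0.12454655)·102.6/103 = 0.007429134.
Sum = 0.11240318.
SE = √(0.11240318) = 0.3353.

0.3353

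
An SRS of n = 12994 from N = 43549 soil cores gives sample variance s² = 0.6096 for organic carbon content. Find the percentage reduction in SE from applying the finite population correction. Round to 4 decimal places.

16.2370

f = n/N = 12994/43549 = 0.29837654.
SE_no-fpc = √(s²/n) = 0.0068493766; SE_fpc = √((1−f)s²/n) = 0.0057372411.
Ratio = √(1−f) = 0.83762967. Reduction = 100·(1 − 0.83762967) = 16.2370%.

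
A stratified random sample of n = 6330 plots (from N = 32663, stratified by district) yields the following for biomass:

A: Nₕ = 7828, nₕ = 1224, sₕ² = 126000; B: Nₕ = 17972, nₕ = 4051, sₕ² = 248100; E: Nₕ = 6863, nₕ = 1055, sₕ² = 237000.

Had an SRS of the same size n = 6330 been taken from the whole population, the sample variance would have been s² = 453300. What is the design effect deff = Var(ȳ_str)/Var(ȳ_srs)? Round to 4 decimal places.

Var(ȳ_str) = Σ Wₕ²(1−fₕ)sₕ²/nₕ with Wₕ = Nₕ/32663:
  A: (7828/32663)²·(1−1224/7828)·126000/1224 = 4.9880967
  B: (17972/32663)²·(1−4051/17972)·248100/4051 = 14.362142
  E: (6863/32663)²·(1−1055/6863)·237000/1055 = 8.3931378
  → Var(ȳ_str) = 27.743377.
Var(ȳ_srs) = (1 − 6330/32663)·453300/6330 = 57.733286.
deff = 27.743377 / 57.733286 = 0.4805.

0.4805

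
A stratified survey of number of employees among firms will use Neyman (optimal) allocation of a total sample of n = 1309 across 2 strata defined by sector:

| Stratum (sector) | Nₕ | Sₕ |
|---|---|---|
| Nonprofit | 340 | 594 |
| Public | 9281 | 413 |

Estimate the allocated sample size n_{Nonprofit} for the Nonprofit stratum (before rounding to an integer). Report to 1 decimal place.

65.5

Neyman allocation: nₕ = n·NₕSₕ / Σⱼ NⱼSⱼ.
Σ NⱼSⱼ = 340·594 + 9281·413 = 4.035013 × 10^6.
n_{Nonprofit} = 1309·340·594 / (4.035013 × 10^6) = 65.5.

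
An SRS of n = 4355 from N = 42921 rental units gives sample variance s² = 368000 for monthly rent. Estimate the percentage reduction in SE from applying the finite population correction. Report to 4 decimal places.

5.2089

f = n/N = 4355/42921 = 0.10146548.
SE_no-fpc = √(s²/n) = 9.1924194; SE_fpc = √((1−f)s²/n) = 8.7135918.
Ratio = √(1−f) = 0.94791061. Reduction = 100·(1 − 0.94791061) = 5.2089%.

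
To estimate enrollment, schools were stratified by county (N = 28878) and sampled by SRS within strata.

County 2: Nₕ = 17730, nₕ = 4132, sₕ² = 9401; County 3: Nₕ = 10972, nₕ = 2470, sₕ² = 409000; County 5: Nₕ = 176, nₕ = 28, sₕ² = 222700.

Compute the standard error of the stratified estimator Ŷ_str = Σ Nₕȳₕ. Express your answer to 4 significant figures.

127300

Var(Ŷ_str) = Σₕ Nₕ²(1 − fₕ)sₕ²/nₕ.
County 2: 17730²·(1 − 4132/17730)·9401/4132 = 5.4852637 × 10^8.
County 3: 10972²·(1 − 2470/10972)·409000/2470 = 1.5446613 × 10^10.
County 5: 176²·(1 − 28/176)·222700/28 = 2.0717463 × 10^8.
Sum = 1.6202314 × 10^10.
SE = √(1.6202314 × 10^10) = 127300.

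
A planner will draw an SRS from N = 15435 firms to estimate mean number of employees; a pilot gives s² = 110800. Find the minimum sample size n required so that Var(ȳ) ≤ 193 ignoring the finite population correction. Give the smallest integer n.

575

Without fpc, n₀ = s²/D = 110800/193 = 574.0933.
Rounding up, n = 575.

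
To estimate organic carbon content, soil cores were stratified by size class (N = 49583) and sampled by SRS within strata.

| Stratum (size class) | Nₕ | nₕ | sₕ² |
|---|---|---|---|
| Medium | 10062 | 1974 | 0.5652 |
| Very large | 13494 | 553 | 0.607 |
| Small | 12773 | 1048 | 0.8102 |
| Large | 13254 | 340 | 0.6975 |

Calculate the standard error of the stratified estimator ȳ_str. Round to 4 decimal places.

0.0167

Var(ȳ_str) = Σₕ Wₕ²(1 − fₕ)sₕ²/nₕ with Wₕ = Nₕ/N, N = 49583.
Medium: Wₕ = 0.20293246; term = 0.20293246²·(1 − 0.19618366)·0.5652/1974 = 9.4779598 × 10^-6.
Very large: Wₕ = 0.27214973; term = 0.27214973²·(1 − 0.04098118)·0.607/553 = 7.7966224 × 10^-5.
Small: Wₕ = 0.25760845; term = 0.25760845²·(1 − 0.08204807)·0.8102/1048 = 4.7094601 × 10^-5.
Large: Wₕ = 0.26730936; term = 0.26730936²·(1 − 0.02565263)·0.6975/340 = 1.4282606 × 10^-4.
Sum = 2.7736484 × 10^-4.
SE = √(2.7736484 × 10^-4) = 0.0167.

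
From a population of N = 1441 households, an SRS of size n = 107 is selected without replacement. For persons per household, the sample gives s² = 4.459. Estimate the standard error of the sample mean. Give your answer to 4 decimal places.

Under SRS without replacement, Var(ȳ) = (1 − f)·s²/n with f = n/N = 107/1441 = 0.07425399.
Var(ȳ) = (1 − 0.07425399)·4.459/107 = 0.92574601·0.041672897 = 0.038578518.
SE(ȳ) = √(0.038578518) = 0.1964.

0.1964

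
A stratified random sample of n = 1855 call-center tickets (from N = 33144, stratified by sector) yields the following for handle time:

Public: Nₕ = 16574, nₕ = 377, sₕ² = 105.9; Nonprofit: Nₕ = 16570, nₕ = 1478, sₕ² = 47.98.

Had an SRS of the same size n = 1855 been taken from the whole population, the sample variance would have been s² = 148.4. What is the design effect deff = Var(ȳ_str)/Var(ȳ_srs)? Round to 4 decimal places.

Var(ȳ_str) = Σ Wₕ²(1−fₕ)sₕ²/nₕ with Wₕ = Nₕ/33144:
  Public: (16574/33144)²·(1−377/16574)·105.9/377 = 0.068644649
  Nonprofit: (16570/33144)²·(1−1478/16570)·47.98/1478 = 0.0073900142
  → Var(ȳ_str) = 0.076034663.
Var(ȳ_srs) = (1 − 1855/33144)·148.4/1855 = 0.075522568.
deff = 0.076034663 / 0.075522568 = 1.0068.

1.0068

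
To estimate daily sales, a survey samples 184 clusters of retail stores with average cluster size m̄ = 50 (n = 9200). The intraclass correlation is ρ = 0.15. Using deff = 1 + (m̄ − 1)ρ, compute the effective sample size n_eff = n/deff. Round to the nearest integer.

deff = 1 + (50 − 1)·0.15 = 1 + 7.35 = 8.35.
n_eff = 9200 / 8.35 = 1102.

1102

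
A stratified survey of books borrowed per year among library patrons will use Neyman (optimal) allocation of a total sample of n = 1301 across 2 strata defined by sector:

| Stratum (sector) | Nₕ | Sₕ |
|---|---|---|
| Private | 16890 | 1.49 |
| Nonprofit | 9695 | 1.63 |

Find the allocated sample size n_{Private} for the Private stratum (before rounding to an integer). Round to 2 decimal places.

Neyman allocation: nₕ = n·NₕSₕ / Σⱼ NⱼSⱼ.
Σ NⱼSⱼ = 16890·1.49 + 9695·1.63 = 40968.95.
n_{Private} = 1301·16890·1.49 / 40968.95 = 799.17.

799.17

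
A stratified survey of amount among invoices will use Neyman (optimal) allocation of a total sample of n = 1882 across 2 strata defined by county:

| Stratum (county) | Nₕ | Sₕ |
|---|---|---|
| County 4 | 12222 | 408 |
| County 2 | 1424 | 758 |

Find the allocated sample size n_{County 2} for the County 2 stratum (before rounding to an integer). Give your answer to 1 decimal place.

334.9

Neyman allocation: nₕ = n·NₕSₕ / Σⱼ NⱼSⱼ.
Σ NⱼSⱼ = 12222·408 + 1424·758 = 6.065968 × 10^6.
n_{County 2} = 1882·1424·758 / (6.065968 × 10^6) = 334.9.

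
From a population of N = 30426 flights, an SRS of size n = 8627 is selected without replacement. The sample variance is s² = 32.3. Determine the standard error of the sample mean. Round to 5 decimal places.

0.05179

Under SRS without replacement, Var(ȳ) = (1 − f)·s²/n with f = n/N = 8627/30426 = 0.28354039.
Var(ȳ) = (1 − 0.28354039)·32.3/8627 = 0.71645961·0.0037440593 = 0.0026824673.
SE(ȳ) = √(0.0026824673) = 0.05179.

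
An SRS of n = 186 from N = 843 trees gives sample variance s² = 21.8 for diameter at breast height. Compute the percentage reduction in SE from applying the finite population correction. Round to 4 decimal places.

11.7187

f = n/N = 186/843 = 0.22064057.
SE_no-fpc = √(s²/n) = 0.34235114; SE_fpc = √((1−f)s²/n) = 0.30223216.
Ratio = √(1−f) = 0.88281336. Reduction = 100·(1 − 0.88281336) = 11.7187%.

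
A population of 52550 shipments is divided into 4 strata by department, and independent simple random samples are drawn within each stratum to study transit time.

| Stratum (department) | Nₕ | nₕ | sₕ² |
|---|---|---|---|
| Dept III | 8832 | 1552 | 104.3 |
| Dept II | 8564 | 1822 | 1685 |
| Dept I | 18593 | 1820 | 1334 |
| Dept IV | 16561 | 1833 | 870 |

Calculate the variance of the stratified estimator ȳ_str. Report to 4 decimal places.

Var(ȳ_str) = Σₕ Wₕ²(1 − fₕ)sₕ²/nₕ with Wₕ = Nₕ/N, N = 52550.
Dept III: Wₕ = 0.16806851; term = 0.16806851²·(1 − 0.17572464)·104.3/1552 = 0.0015647234.
Dept II: Wₕ = 0.16296860; term = 0.16296860²·(1 − 0.21275105)·1685/1822 = 0.019336216.
Dept I: Wₕ = 0.35381541; term = 0.35381541²·(1 − 0.09788630)·1334/1820 = 0.082775005.
Dept IV: Wₕ = 0.31514748; term = 0.31514748²·(1 − 0.11068172)·870/1833 = 0.04192197.
Sum = 0.14559791.

0.1456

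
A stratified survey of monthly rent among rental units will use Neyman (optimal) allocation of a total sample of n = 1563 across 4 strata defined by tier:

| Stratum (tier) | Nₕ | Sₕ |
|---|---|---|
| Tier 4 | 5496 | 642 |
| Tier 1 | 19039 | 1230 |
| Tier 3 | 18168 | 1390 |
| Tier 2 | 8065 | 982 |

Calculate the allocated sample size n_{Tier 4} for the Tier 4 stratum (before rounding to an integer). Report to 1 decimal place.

Neyman allocation: nₕ = n·NₕSₕ / Σⱼ NⱼSⱼ.
Σ NⱼSⱼ = 5496·642 + 19039·1230 + 18168·1390 + 8065·982 = 6.0119752 × 10^7.
n_{Tier 4} = 1563·5496·642 / (6.0119752 × 10^7) = 91.7.

91.7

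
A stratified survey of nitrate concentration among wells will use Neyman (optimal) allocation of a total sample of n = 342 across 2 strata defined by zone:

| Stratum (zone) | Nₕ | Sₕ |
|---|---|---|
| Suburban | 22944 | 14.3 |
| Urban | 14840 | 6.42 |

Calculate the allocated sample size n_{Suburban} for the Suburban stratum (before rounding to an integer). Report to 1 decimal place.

265.0

Neyman allocation: nₕ = n·NₕSₕ / Σⱼ NⱼSⱼ.
Σ NⱼSⱼ = 22944·14.3 + 14840·6.42 = 423372.
n_{Suburban} = 342·22944·14.3 / 423372 = 265.0.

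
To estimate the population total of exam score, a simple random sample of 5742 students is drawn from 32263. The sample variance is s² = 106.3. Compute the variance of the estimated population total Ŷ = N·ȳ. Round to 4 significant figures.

Var(Ŷ) = N²·Var(ȳ) = N²·(1 − n/N)·s²/n.
f = 5742/32263 = 0.17797477; Var(ȳ) = 0.82202523·106.3/5742 = 0.015217917.
Var(Ŷ) = 32263² · 0.015217917 = 1.5840348 × 10^7.

1.584 × 10^7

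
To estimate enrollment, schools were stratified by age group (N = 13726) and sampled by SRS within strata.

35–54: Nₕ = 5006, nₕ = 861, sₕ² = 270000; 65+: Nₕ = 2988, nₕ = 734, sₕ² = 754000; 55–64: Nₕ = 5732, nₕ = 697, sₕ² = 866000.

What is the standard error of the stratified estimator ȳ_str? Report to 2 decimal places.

Var(ȳ_str) = Σₕ Wₕ²(1 − fₕ)sₕ²/nₕ with Wₕ = Nₕ/N, N = 13726.
35–54: Wₕ = 0.36470931; term = 0.36470931²·(1 − 0.17199361)·270000/861 = 34.53727.
65+: Wₕ = 0.21768906; term = 0.21768906²·(1 − 0.24564926)·754000/734 = 36.721617.
55–64: Wₕ = 0.41760163; term = 0.41760163²·(1 − 0.12159805)·866000/697 = 190.32804.
Sum = 261.58693.
SE = √(261.58693) = 16.17.

16.17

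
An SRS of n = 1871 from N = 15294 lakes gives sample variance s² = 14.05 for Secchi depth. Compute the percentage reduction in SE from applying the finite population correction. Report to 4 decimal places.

6.3163

f = n/N = 1871/15294 = 0.12233556.
SE_no-fpc = √(s²/n) = 0.086656525; SE_fpc = √((1−f)s²/n) = 0.081183079.
Ratio = √(1−f) = 0.93683747. Reduction = 100·(1 − 0.93683747) = 6.3163%.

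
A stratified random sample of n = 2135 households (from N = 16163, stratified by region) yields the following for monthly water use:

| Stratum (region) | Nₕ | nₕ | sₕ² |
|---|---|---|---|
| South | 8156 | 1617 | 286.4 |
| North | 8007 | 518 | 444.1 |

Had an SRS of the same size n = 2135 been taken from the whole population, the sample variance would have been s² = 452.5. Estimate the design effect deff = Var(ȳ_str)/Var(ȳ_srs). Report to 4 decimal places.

1.2664

Var(ȳ_str) = Σ Wₕ²(1−fₕ)sₕ²/nₕ with Wₕ = Nₕ/16163:
  South: (8156/16163)²·(1−1617/8156)·286.4/1617 = 0.036158267
  North: (8007/16163)²·(1−518/8007)·444.1/518 = 0.19678896
  → Var(ȳ_str) = 0.23294723.
Var(ȳ_srs) = (1 − 2135/16163)·452.5/2135 = 0.18394775.
deff = 0.23294723 / 0.18394775 = 1.2664.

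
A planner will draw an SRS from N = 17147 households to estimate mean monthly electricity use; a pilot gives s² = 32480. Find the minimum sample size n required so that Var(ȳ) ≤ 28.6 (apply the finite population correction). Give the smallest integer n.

1066

Without fpc, n₀ = s²/D = 32480/28.6 = 1135.6643.
With fpc, (1 − n/N)·s²/n ≤ D requires n ≥ n₀/(1 + n₀/N) = 1135.6643/(1 + 1135.6643/17147) = 1065.1202.
Rounding up, n = 1066.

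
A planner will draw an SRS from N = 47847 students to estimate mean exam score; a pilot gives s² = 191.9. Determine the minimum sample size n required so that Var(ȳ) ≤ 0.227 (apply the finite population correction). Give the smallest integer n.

Without fpc, n₀ = s²/D = 191.9/0.227 = 845.3744.
With fpc, (1 − n/N)·s²/n ≤ D requires n ≥ n₀/(1 + n₀/N) = 845.3744/(1 + 845.3744/47847) = 830.6974.
Rounding up, n = 831.

831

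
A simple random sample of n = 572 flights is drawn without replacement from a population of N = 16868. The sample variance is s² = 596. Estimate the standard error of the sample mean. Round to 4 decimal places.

Under SRS without replacement, Var(ȳ) = (1 − f)·s²/n with f = n/N = 572/16868 = 0.03391036.
Var(ȳ) = (1 − 0.03391036)·596/572 = 0.96608964·1.041958 = 1.0066249.
SE(ȳ) = √(1.0066249) = 1.0033.

1.0033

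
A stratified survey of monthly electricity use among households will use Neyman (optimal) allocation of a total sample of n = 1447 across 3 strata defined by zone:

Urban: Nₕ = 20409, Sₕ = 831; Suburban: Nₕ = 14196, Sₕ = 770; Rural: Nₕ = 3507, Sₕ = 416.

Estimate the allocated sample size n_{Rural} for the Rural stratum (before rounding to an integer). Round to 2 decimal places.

71.93

Neyman allocation: nₕ = n·NₕSₕ / Σⱼ NⱼSⱼ.
Σ NⱼSⱼ = 20409·831 + 14196·770 + 3507·416 = 2.9349711 × 10^7.
n_{Rural} = 1447·3507·416 / (2.9349711 × 10^7) = 71.93.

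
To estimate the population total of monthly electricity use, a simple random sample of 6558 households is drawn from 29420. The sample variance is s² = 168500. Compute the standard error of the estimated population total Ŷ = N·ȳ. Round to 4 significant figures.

131500

Var(Ŷ) = N²·Var(ȳ) = N²·(1 − n/N)·s²/n.
f = 6558/29420 = 0.22290959; Var(ȳ) = 0.77709041·168500/6558 = 19.966413.
Var(Ŷ) = 29420² · 19.966413 = 1.7281657 × 10^10.
SE(Ŷ) = √(1.7281657 × 10^10) = 131500.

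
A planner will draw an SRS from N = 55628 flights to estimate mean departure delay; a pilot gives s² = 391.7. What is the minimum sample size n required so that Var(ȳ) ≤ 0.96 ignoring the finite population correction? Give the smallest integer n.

409

Without fpc, n₀ = s²/D = 391.7/0.96 = 408.0208.
Rounding up, n = 409.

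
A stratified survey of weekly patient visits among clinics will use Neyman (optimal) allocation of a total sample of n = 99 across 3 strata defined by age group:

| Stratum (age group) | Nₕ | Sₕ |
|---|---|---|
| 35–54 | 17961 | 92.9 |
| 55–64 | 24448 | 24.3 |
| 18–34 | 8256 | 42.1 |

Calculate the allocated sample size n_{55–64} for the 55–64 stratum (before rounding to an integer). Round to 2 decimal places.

22.53

Neyman allocation: nₕ = n·NₕSₕ / Σⱼ NⱼSⱼ.
Σ NⱼSⱼ = 17961·92.9 + 24448·24.3 + 8256·42.1 = 2.6102409 × 10^6.
n_{55–64} = 99·24448·24.3 / (2.6102409 × 10^6) = 22.53.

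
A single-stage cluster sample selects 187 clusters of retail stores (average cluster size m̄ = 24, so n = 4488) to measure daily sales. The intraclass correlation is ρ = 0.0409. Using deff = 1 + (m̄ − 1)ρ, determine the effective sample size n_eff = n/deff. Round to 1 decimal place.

2312.6

deff = 1 + (24 − 1)·0.0409 = 1 + 0.9407 = 1.9407.
n_eff = 4488 / 1.9407 = 2312.6.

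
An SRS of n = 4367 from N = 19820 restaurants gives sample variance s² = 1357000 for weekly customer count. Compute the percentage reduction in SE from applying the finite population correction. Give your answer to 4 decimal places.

11.7012

f = n/N = 4367/19820 = 0.22033300.
SE_no-fpc = √(s²/n) = 17.627809; SE_fpc = √((1−f)s²/n) = 15.565135.
Ratio = √(1−f) = 0.88298754. Reduction = 100·(1 − 0.88298754) = 11.7012%.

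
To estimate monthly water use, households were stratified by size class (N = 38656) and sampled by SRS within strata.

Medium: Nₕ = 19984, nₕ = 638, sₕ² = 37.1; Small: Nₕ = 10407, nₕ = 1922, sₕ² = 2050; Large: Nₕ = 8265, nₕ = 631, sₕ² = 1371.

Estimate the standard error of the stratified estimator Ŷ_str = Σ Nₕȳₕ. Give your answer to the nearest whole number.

15930

Var(Ŷ_str) = Σₕ Nₕ²(1 − fₕ)sₕ²/nₕ.
Medium: 19984²·(1 − 638/19984)·37.1/638 = 2.248158 × 10^7.
Small: 10407²·(1 − 1922/10407)·2050/1922 = 9.4184162 × 10^7.
Large: 8265²·(1 − 631/8265)·1371/631 = 1.3708916 × 10^8.
Sum = 2.537549 × 10^8.
SE = √(2.537549 × 10^8) = 15930.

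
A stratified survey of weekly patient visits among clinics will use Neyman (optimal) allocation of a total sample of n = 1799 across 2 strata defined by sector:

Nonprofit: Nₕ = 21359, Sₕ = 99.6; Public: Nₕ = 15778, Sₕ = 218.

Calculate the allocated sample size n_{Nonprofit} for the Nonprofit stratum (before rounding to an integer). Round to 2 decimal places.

Neyman allocation: nₕ = n·NₕSₕ / Σⱼ NⱼSⱼ.
Σ NⱼSⱼ = 21359·99.6 + 15778·218 = 5.5669604 × 10^6.
n_{Nonprofit} = 1799·21359·99.6 / (5.5669604 × 10^6) = 687.47.

687.47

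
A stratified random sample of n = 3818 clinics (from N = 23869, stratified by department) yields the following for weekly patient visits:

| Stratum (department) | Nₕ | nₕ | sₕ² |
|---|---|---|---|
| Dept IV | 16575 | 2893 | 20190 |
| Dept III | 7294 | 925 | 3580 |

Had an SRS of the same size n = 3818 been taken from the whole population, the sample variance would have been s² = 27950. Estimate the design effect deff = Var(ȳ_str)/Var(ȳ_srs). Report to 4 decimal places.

Var(ȳ_str) = Σ Wₕ²(1−fₕ)sₕ²/nₕ with Wₕ = Nₕ/23869:
  Dept IV: (16575/23869)²·(1−2893/16575)·20190/2893 = 2.7779381
  Dept III: (7294/23869)²·(1−925/7294)·3580/925 = 0.31558028
  → Var(ȳ_str) = 3.0935184.
Var(ȳ_srs) = (1 − 3818/23869)·27950/3818 = 6.1496118.
deff = 3.0935184 / 6.1496118 = 0.5030.

0.5030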